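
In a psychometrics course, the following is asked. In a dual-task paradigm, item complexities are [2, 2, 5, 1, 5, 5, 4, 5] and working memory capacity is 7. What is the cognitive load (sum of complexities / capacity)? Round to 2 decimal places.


Total complexity = 2 + 2 + 5 + 1 + 5 + 5 + 4 + 5 = 29
Load = total / capacity = 29 / 7
= 4.14


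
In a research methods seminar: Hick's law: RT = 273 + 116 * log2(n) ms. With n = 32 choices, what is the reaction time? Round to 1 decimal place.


RT = 273 + 116 * log2(32)
log2(32) = 5.0
RT = 273 + 116 * 5.0
= 273 + 580.0
= 853.0 ms


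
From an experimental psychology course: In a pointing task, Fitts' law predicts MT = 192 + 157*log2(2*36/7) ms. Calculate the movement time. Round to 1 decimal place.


MT = 192 + 157 * log2(2*36/7)
2D/W = 10.285714
log2(10.285714) = 3.3626
MT = 192 + 157 * 3.3626
= 719.9 ms


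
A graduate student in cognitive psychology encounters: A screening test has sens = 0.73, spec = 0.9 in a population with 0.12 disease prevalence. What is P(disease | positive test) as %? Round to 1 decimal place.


PPV = (sens * prev) / (sens * prev + (1-spec) * (1-prev))
Numerator = 0.73 * 0.12 = 0.0876
P(positive and no disease) = (1 - spec) * (1 - prev) = (1 - 0.9) * (1 - 0.12) = 0.088
Denominator = 0.0876 + 0.088 = 0.1756
PPV = 0.0876 / 0.1756 = 0.498861
As percentage = 49.9


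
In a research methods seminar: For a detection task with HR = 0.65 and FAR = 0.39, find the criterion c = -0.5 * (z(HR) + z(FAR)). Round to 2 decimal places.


c = -0.5 * (z(HR) + z(FAR))
z(0.65) = 0.3853
z(0.39) = -0.2793
c = -0.5 * (0.3853 + -0.2793)
= -0.5 * 0.106
= -0.05


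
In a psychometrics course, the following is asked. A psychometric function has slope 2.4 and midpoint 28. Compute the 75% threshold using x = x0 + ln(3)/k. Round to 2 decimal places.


At P = 0.75: 0.75 = 1/(1 + e^(-k*(x-x0)))
Solving: e^(-k*(x-x0)) = 1/3
x = x0 + ln(3)/k
ln(3) = 1.0986
x = 28 + 1.0986/2.4
= 28 + 0.4578
= 28.46


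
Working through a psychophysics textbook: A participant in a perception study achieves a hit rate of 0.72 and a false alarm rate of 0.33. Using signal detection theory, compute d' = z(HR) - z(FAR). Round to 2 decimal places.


d' = z(HR) - z(FAR)
z(0.72) = 0.5828
z(0.33) = -0.4399
d' = 0.5828 - -0.4399
= 1.02


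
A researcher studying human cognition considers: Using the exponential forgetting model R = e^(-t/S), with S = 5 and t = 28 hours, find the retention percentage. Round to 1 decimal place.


R = e^(-t/S)
-t/S = -28/5 = -5.6
R = e^(-5.6) = 0.003698
Percentage = 0.003698 * 100
= 0.4


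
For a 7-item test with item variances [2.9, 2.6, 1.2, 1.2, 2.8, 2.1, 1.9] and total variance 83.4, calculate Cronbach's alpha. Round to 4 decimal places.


alpha = (k/(k-1)) * (1 - sum(s_i^2)/s_total^2)
sum(item variances) = 14.7
k/(k-1) = 7/6 = 1.166667
1 - 14.7/83.4 = 1 - 0.176259 = 0.823741
alpha = 1.166667 * 0.823741
= 0.9610


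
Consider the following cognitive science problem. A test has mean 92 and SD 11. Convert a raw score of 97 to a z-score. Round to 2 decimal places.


z = (X - mu) / sigma
= (97 - 92) / 11
= 5 / 11
= 0.45


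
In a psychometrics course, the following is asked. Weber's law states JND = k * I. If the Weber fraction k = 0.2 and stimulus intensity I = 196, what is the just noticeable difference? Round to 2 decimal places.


JND = k * I
JND = 0.2 * 196
= 39.20


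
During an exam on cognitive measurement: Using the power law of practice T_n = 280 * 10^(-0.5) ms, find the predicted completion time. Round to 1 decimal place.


T_n = 280 * 10^(-0.5)
10^(-0.5) = 0.316228
T_n = 280 * 0.316228
= 88.5 ms


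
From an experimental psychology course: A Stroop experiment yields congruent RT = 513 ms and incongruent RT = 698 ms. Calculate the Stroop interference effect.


Stroop effect = RT(incongruent) - RT(congruent)
= 698 - 513
= 185 ms


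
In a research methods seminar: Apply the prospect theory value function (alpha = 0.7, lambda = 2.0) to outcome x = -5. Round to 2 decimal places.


Since x = -5 < 0, use v(x) = -lambda*(-x)^alpha
(-x) = 5
5^0.7 = 3.0852
v(-5) = -2.0 * 3.0852
= -6.17


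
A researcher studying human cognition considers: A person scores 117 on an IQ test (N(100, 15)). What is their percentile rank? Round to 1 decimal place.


z = (IQ - mean) / SD
z = (117 - 100) / 15 = 1.1333
Percentile = Phi(1.1333) * 100
Phi(1.1333) = 0.871456
= 87.1


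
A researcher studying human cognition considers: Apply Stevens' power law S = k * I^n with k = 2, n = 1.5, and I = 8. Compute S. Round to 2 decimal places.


S = 2 * 8^1.5
8^1.5 = 22.6274
S = 2 * 22.6274
= 45.25


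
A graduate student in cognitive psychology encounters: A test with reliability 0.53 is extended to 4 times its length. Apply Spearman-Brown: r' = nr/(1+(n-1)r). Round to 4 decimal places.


r_new = n*r / (1 + (n-1)*r)
Numerator = 4 * 0.53 = 2.12
Denominator = 1 + 3 * 0.53 = 2.59
r_new = 2.12 / 2.59
= 0.8185


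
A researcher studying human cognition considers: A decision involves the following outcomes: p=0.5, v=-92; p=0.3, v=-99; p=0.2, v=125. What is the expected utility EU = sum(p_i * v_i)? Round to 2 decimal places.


EU = sum(p_i * v_i)
0.5 * -92 = -46.0
0.3 * -99 = -29.7
0.2 * 125 = 25.0
EU = -46.0 + -29.7 + 25.0
= -50.70


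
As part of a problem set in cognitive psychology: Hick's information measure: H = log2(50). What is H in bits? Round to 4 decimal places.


H = log2(n)
H = log2(50)
= 5.6439


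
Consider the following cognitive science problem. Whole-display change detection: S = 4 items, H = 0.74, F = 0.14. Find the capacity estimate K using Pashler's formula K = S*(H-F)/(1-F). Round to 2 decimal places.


K = S * (H - F) / (1 - F)
H - F = 0.6
1 - F = 0.86
K = 4 * 0.6 / 0.86
= 2.79


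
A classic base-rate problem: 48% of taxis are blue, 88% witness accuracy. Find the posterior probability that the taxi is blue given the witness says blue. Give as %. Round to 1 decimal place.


P(blue | says blue) = P(says blue | blue)*P(blue) / [P(says blue | blue)*P(blue) + P(says blue | not blue)*P(not blue)]
Numerator = 0.88 * 0.48 = 0.4224
False identification = 0.12 * 0.52 = 0.0624
P = 0.4224 / (0.4224 + 0.0624)
= 0.4224 / 0.4848
As percentage = 87.1


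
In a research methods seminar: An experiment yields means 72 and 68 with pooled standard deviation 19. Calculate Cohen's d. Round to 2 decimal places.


Cohen's d = (M1 - M2) / S_pooled
= (72 - 68) / 19
= 4 / 19
= 0.21


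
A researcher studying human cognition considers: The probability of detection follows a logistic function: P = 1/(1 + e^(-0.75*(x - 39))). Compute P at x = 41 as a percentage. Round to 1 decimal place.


P(x) = 1/(1 + e^(-0.75*(41 - 39)))
Exponent = -0.75 * 2 = -1.5
e^(-1.5) = 0.22313
P = 1/(1 + 0.22313) = 0.817575
Percentage = 81.8


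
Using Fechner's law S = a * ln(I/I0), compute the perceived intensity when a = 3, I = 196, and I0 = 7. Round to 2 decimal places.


S = 3 * ln(196/7)
I/I0 = 28.0
ln(28.0) = 3.3322
S = 3 * 3.3322
= 10.00


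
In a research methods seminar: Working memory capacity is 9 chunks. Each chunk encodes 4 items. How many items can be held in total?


Total items = chunks * items_per_chunk
= 9 * 4
= 36


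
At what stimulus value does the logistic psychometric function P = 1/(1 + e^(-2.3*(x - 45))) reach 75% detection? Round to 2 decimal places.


At P = 0.75: 0.75 = 1/(1 + e^(-k*(x-x0)))
Solving: e^(-k*(x-x0)) = 1/3
x = x0 + ln(3)/k
ln(3) = 1.0986
x = 45 + 1.0986/2.3
= 45 + 0.4777
= 45.48


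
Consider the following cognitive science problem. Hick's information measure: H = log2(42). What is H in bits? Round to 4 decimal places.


H = log2(n)
H = log2(42)
= 5.3923


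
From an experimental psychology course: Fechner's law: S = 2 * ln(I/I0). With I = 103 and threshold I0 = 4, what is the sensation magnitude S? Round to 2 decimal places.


S = 2 * ln(103/4)
I/I0 = 25.75
ln(25.75) = 3.2484
S = 2 * 3.2484
= 6.50


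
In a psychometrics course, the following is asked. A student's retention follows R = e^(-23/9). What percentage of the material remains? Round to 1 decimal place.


R = e^(-t/S)
-t/S = -23/9 = -2.555556
R = e^(-2.555556) = 0.077649
Percentage = 0.077649 * 100
= 7.8


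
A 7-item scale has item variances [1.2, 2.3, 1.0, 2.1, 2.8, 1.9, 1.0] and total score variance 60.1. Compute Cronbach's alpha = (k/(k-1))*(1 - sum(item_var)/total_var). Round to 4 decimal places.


alpha = (k/(k-1)) * (1 - sum(s_i^2)/s_total^2)
sum(item variances) = 12.3
k/(k-1) = 7/6 = 1.166667
1 - 12.3/60.1 = 1 - 0.204659 = 0.795341
alpha = 1.166667 * 0.795341
= 0.9279


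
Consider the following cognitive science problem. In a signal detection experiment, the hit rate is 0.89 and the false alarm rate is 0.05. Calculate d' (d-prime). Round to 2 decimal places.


d' = z(HR) - z(FAR)
z(0.89) = 1.2265
z(0.05) = -1.6449
d' = 1.2265 - -1.6449
= 2.87


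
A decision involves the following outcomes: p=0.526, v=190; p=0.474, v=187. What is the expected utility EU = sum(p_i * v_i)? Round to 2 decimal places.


EU = sum(p_i * v_i)
0.526 * 190 = 99.94
0.474 * 187 = 88.638
EU = 99.94 + 88.638
= 188.58


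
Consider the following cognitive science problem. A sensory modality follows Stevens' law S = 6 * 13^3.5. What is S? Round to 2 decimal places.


S = 6 * 13^3.5
13^3.5 = 7921.3962
S = 6 * 7921.3962
= 47528.38


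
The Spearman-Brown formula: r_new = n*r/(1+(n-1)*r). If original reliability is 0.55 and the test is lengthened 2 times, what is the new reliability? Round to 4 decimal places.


r_new = n*r / (1 + (n-1)*r)
Numerator = 2 * 0.55 = 1.1
Denominator = 1 + 1 * 0.55 = 1.55
r_new = 1.1 / 1.55
= 0.7097


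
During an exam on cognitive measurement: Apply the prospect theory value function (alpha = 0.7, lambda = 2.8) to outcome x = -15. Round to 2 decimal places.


Since x = -15 < 0, use v(x) = -lambda*(-x)^alpha
(-x) = 15
15^0.7 = 6.6568
v(-15) = -2.8 * 6.6568
= -18.64


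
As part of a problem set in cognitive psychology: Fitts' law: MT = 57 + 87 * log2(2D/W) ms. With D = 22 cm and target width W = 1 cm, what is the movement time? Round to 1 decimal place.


MT = 57 + 87 * log2(2*22/1)
2D/W = 44.0
log2(44.0) = 5.4594
MT = 57 + 87 * 5.4594
= 532.0 ms


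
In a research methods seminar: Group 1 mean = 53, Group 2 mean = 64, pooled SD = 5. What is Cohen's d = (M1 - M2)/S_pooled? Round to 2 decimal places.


Cohen's d = (M1 - M2) / S_pooled
= (53 - 64) / 5
= -11 / 5
= -2.20


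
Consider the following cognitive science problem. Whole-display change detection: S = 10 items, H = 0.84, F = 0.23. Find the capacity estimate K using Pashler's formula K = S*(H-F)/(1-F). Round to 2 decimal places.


K = S * (H - F) / (1 - F)
H - F = 0.61
1 - F = 0.77
K = 10 * 0.61 / 0.77
= 7.92


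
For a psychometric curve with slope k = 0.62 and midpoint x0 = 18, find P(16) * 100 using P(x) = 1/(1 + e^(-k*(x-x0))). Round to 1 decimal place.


P(x) = 1/(1 + e^(-0.62*(16 - 18)))
Exponent = -0.62 * -2 = 1.24
e^(1.24) = 3.455613
P = 1/(1 + 3.455613) = 0.224436
Percentage = 22.4


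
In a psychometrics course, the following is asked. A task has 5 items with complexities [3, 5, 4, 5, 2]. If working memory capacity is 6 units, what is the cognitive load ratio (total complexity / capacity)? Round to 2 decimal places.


Total complexity = 3 + 5 + 4 + 5 + 2 = 19
Load = total / capacity = 19 / 6
= 3.17


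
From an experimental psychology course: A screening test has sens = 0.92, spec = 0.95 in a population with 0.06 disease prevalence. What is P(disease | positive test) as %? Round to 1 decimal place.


PPV = (sens * prev) / (sens * prev + (1-spec) * (1-prev))
Numerator = 0.92 * 0.06 = 0.0552
P(positive and no disease) = (1 - spec) * (1 - prev) = (1 - 0.95) * (1 - 0.06) = 0.047
Denominator = 0.0552 + 0.047 = 0.1022
PPV = 0.0552 / 0.1022 = 0.540117
As percentage = 54.0


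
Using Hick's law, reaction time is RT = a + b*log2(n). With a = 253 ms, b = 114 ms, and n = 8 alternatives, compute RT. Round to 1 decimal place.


RT = 253 + 114 * log2(8)
log2(8) = 3.0
RT = 253 + 114 * 3.0
= 253 + 342.0
= 595.0 ms


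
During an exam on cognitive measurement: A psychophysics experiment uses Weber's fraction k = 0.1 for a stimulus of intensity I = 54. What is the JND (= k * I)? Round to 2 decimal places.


JND = k * I
JND = 0.1 * 54
= 5.40


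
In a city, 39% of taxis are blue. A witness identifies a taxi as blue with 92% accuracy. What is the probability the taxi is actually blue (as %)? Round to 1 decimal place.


P(blue | says blue) = P(says blue | blue)*P(blue) / [P(says blue | blue)*P(blue) + P(says blue | not blue)*P(not blue)]
Numerator = 0.92 * 0.39 = 0.3588
False identification = 0.08 * 0.61 = 0.0488
P = 0.3588 / (0.3588 + 0.0488)
= 0.3588 / 0.4076
As percentage = 88.0


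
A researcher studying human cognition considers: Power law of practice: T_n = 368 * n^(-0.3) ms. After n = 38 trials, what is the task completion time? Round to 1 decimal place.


T_n = 368 * 38^(-0.3)
38^(-0.3) = 0.335788
T_n = 368 * 0.335788
= 123.6 ms


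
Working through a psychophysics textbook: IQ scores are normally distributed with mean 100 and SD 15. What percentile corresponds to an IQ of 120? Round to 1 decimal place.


z = (IQ - mean) / SD
z = (120 - 100) / 15 = 1.3333
Percentile = Phi(1.3333) * 100
Phi(1.3333) = 0.908783
= 90.9


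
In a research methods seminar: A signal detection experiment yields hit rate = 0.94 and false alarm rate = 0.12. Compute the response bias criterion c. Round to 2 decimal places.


c = -0.5 * (z(HR) + z(FAR))
z(0.94) = 1.5548
z(0.12) = -1.175
c = -0.5 * (1.5548 + -1.175)
= -0.5 * 0.3798
= -0.19


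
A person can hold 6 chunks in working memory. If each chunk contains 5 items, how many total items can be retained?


Total items = chunks * items_per_chunk
= 6 * 5
= 30


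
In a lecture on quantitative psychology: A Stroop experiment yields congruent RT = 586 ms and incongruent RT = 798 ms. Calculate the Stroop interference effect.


Stroop effect = RT(incongruent) - RT(congruent)
= 798 - 586
= 212 ms


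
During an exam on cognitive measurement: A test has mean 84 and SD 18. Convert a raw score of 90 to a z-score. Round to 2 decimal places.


z = (X - mu) / sigma
= (90 - 84) / 18
= 6 / 18
= 0.33


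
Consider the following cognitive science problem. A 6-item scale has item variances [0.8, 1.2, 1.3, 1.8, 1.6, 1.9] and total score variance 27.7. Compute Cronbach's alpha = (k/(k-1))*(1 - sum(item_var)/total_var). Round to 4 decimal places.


alpha = (k/(k-1)) * (1 - sum(s_i^2)/s_total^2)
sum(item variances) = 8.6
k/(k-1) = 6/5 = 1.2
1 - 8.6/27.7 = 1 - 0.310469 = 0.689531
alpha = 1.2 * 0.689531
= 0.8274


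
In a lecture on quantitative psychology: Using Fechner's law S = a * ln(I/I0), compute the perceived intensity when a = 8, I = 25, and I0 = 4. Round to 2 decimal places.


S = 8 * ln(25/4)
I/I0 = 6.25
ln(6.25) = 1.8326
S = 8 * 1.8326
= 14.66


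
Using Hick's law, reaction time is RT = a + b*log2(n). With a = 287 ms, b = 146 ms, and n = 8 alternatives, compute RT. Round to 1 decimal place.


RT = 287 + 146 * log2(8)
log2(8) = 3.0
RT = 287 + 146 * 3.0
= 287 + 438.0
= 725.0 ms


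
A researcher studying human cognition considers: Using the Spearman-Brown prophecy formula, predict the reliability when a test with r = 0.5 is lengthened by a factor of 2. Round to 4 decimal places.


r_new = n*r / (1 + (n-1)*r)
Numerator = 2 * 0.5 = 1.0
Denominator = 1 + 1 * 0.5 = 1.5
r_new = 1.0 / 1.5
= 0.6667


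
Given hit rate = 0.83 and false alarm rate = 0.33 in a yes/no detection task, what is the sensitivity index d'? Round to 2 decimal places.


d' = z(HR) - z(FAR)
z(0.83) = 0.9542
z(0.33) = -0.4399
d' = 0.9542 - -0.4399
= 1.39


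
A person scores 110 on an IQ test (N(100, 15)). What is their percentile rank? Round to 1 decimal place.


z = (IQ - mean) / SD
z = (110 - 100) / 15 = 0.6667
Percentile = Phi(0.6667) * 100
Phi(0.6667) = 0.747518
= 74.8


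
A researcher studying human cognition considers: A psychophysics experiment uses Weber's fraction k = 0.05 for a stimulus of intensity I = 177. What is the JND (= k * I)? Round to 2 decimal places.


JND = k * I
JND = 0.05 * 177
= 8.85


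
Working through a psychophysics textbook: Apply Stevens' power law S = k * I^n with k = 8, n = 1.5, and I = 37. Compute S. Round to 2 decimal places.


S = 8 * 37^1.5
37^1.5 = 225.0622
S = 8 * 225.0622
= 1800.50


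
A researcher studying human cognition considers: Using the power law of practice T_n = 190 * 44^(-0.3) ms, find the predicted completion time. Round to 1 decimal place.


T_n = 190 * 44^(-0.3)
44^(-0.3) = 0.32134
T_n = 190 * 0.32134
= 61.1 ms


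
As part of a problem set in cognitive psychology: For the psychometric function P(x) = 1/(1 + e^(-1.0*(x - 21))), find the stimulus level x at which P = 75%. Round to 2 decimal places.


At P = 0.75: 0.75 = 1/(1 + e^(-k*(x-x0)))
Solving: e^(-k*(x-x0)) = 1/3
x = x0 + ln(3)/k
ln(3) = 1.0986
x = 21 + 1.0986/1.0
= 21 + 1.0986
= 22.10


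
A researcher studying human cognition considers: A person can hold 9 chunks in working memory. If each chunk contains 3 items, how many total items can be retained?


Total items = chunks * items_per_chunk
= 9 * 3
= 27


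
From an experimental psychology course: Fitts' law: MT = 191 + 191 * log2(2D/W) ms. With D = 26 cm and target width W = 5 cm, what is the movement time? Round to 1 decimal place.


MT = 191 + 191 * log2(2*26/5)
2D/W = 10.4
log2(10.4) = 3.3785
MT = 191 + 191 * 3.3785
= 836.3 ms


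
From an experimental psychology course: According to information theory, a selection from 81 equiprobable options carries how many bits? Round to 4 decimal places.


H = log2(n)
H = log2(81)
= 6.3399


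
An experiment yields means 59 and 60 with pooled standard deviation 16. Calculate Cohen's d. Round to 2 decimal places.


Cohen's d = (M1 - M2) / S_pooled
= (59 - 60) / 16
= -1 / 16
= -0.06


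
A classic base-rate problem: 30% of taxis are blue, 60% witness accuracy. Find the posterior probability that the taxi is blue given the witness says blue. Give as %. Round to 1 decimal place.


P(blue | says blue) = P(says blue | blue)*P(blue) / [P(says blue | blue)*P(blue) + P(says blue | not blue)*P(not blue)]
Numerator = 0.6 * 0.3 = 0.18
False identification = 0.4 * 0.7 = 0.28
P = 0.18 / (0.18 + 0.28)
= 0.18 / 0.46
As percentage = 39.1


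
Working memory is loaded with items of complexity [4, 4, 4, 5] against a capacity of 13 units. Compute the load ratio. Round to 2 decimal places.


Total complexity = 4 + 4 + 4 + 5 = 17
Load = total / capacity = 17 / 13
= 1.31


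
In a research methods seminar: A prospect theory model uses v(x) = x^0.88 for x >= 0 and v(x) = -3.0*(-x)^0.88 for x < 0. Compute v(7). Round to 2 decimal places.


Since x = 7 >= 0, use v(x) = x^0.88
7^0.88 = 5.5423
v(7) = 5.54


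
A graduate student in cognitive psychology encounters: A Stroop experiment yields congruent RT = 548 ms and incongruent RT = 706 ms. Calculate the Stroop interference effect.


Stroop effect = RT(incongruent) - RT(congruent)
= 706 - 548
= 158 ms


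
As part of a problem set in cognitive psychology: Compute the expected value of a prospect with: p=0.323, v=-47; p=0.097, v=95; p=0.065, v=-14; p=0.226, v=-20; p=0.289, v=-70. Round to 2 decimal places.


EU = sum(p_i * v_i)
0.323 * -47 = -15.181
0.097 * 95 = 9.215
0.065 * -14 = -0.91
0.226 * -20 = -4.52
0.289 * -70 = -20.23
EU = -15.181 + 9.215 + -0.91 + -4.52 + -20.23
= -31.63


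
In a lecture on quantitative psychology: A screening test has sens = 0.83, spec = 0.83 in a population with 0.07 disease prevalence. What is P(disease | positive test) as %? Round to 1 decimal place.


PPV = (sens * prev) / (sens * prev + (1-spec) * (1-prev))
Numerator = 0.83 * 0.07 = 0.0581
P(positive and no disease) = (1 - spec) * (1 - prev) = (1 - 0.83) * (1 - 0.07) = 0.1581
Denominator = 0.0581 + 0.1581 = 0.2162
PPV = 0.0581 / 0.2162 = 0.268733
As percentage = 26.9


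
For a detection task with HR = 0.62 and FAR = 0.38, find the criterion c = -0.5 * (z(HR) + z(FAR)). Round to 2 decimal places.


c = -0.5 * (z(HR) + z(FAR))
z(0.62) = 0.3055
z(0.38) = -0.3055
c = -0.5 * (0.3055 + -0.3055)
= -0.5 * 0.0
= 0.00


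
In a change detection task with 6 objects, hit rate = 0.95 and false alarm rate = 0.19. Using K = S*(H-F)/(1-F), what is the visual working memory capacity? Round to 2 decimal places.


K = S * (H - F) / (1 - F)
H - F = 0.76
1 - F = 0.81
K = 6 * 0.76 / 0.81
= 5.63


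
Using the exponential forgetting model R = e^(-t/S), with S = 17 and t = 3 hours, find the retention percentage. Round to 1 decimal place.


R = e^(-t/S)
-t/S = -3/17 = -0.176471
R = e^(-0.176471) = 0.838223
Percentage = 0.838223 * 100
= 83.8


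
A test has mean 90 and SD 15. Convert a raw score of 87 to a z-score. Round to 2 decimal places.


z = (X - mu) / sigma
= (87 - 90) / 15
= -3 / 15
= -0.20


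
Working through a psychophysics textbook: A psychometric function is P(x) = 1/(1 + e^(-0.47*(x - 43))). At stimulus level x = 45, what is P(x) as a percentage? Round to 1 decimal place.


P(x) = 1/(1 + e^(-0.47*(45 - 43)))
Exponent = -0.47 * 2 = -0.94
e^(-0.94) = 0.390628
P = 1/(1 + 0.390628) = 0.7191
Percentage = 71.9


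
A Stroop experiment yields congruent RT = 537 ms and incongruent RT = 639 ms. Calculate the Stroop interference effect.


Stroop effect = RT(incongruent) - RT(congruent)
= 639 - 537
= 102 ms


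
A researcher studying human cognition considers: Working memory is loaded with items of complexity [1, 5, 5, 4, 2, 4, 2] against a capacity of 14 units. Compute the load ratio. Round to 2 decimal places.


Total complexity = 1 + 5 + 5 + 4 + 2 + 4 + 2 = 23
Load = total / capacity = 23 / 14
= 1.64


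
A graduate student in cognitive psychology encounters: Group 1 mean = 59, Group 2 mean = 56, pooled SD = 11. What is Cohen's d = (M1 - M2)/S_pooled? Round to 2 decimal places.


Cohen's d = (M1 - M2) / S_pooled
= (59 - 56) / 11
= 3 / 11
= 0.27


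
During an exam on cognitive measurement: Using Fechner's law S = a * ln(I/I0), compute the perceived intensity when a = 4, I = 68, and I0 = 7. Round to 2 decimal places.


S = 4 * ln(68/7)
I/I0 = 9.714286
ln(9.714286) = 2.2736
S = 4 * 2.2736
= 9.09


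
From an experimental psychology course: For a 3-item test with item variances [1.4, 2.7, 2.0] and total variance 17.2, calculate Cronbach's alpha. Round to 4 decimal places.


alpha = (k/(k-1)) * (1 - sum(s_i^2)/s_total^2)
sum(item variances) = 6.1
k/(k-1) = 3/2 = 1.5
1 - 6.1/17.2 = 1 - 0.354651 = 0.645349
alpha = 1.5 * 0.645349
= 0.9680


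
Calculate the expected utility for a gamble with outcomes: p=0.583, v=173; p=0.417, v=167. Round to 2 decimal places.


EU = sum(p_i * v_i)
0.583 * 173 = 100.859
0.417 * 167 = 69.639
EU = 100.859 + 69.639
= 170.50


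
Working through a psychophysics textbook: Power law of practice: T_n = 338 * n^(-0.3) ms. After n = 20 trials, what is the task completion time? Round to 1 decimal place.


T_n = 338 * 20^(-0.3)
20^(-0.3) = 0.407091
T_n = 338 * 0.407091
= 137.6 ms


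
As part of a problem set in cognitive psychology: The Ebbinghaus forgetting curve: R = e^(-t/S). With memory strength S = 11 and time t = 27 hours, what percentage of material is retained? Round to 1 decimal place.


R = e^(-t/S)
-t/S = -27/11 = -2.454545
R = e^(-2.454545) = 0.085902
Percentage = 0.085902 * 100
= 8.6


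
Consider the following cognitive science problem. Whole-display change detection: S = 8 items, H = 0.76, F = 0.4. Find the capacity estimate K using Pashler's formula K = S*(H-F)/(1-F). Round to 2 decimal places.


K = S * (H - F) / (1 - F)
H - F = 0.36
1 - F = 0.6
K = 8 * 0.36 / 0.6
= 4.80


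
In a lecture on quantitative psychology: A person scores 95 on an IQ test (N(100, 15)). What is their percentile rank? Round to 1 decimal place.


z = (IQ - mean) / SD
z = (95 - 100) / 15 = -0.3333
Percentile = Phi(-0.3333) * 100
Phi(-0.3333) = 0.369454
= 36.9


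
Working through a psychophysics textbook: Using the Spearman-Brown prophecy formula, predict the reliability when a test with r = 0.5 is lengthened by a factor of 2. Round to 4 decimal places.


r_new = n*r / (1 + (n-1)*r)
Numerator = 2 * 0.5 = 1.0
Denominator = 1 + 1 * 0.5 = 1.5
r_new = 1.0 / 1.5
= 0.6667


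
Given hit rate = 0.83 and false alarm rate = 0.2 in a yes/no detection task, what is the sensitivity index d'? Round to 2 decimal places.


d' = z(HR) - z(FAR)
z(0.83) = 0.9542
z(0.2) = -0.8416
d' = 0.9542 - -0.8416
= 1.80


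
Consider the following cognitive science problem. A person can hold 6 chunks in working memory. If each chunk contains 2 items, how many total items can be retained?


Total items = chunks * items_per_chunk
= 6 * 2
= 12


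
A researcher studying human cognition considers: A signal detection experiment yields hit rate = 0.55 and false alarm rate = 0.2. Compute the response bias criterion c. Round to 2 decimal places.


c = -0.5 * (z(HR) + z(FAR))
z(0.55) = 0.1257
z(0.2) = -0.8416
c = -0.5 * (0.1257 + -0.8416)
= -0.5 * -0.7159
= 0.36


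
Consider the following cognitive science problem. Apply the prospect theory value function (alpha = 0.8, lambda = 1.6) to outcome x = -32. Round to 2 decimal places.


Since x = -32 < 0, use v(x) = -lambda*(-x)^alpha
(-x) = 32
32^0.8 = 16.0
v(-32) = -1.6 * 16.0
= -25.60


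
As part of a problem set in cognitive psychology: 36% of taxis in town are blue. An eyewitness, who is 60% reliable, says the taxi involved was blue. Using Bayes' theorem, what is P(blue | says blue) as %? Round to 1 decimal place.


P(blue | says blue) = P(says blue | blue)*P(blue) / [P(says blue | blue)*P(blue) + P(says blue | not blue)*P(not blue)]
Numerator = 0.6 * 0.36 = 0.216
False identification = 0.4 * 0.64 = 0.256
P = 0.216 / (0.216 + 0.256)
= 0.216 / 0.472
As percentage = 45.8


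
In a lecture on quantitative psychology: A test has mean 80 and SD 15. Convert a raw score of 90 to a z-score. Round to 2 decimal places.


z = (X - mu) / sigma
= (90 - 80) / 15
= 10 / 15
= 0.67


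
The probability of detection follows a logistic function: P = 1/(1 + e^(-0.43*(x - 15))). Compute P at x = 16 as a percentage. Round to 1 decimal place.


P(x) = 1/(1 + e^(-0.43*(16 - 15)))
Exponent = -0.43 * 1 = -0.43
e^(-0.43) = 0.650509
P = 1/(1 + 0.650509) = 0.605874
Percentage = 60.6


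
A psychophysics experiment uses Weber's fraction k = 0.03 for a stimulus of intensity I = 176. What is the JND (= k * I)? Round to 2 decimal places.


JND = k * I
JND = 0.03 * 176
= 5.28


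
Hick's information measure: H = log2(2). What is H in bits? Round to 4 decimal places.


H = log2(n)
H = log2(2)
= 1.0000


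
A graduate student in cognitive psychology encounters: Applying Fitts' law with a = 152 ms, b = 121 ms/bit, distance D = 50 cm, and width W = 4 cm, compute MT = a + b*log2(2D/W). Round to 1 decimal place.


MT = 152 + 121 * log2(2*50/4)
2D/W = 25.0
log2(25.0) = 4.6439
MT = 152 + 121 * 4.6439
= 713.9 ms


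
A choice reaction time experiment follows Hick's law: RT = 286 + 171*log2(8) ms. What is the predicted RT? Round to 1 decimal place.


RT = 286 + 171 * log2(8)
log2(8) = 3.0
RT = 286 + 171 * 3.0
= 286 + 513.0
= 799.0 ms


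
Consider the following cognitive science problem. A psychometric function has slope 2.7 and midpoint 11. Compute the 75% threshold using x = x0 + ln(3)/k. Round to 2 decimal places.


At P = 0.75: 0.75 = 1/(1 + e^(-k*(x-x0)))
Solving: e^(-k*(x-x0)) = 1/3
x = x0 + ln(3)/k
ln(3) = 1.0986
x = 11 + 1.0986/2.7
= 11 + 0.4069
= 11.41


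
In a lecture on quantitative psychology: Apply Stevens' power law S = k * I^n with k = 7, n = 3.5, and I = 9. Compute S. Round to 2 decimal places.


S = 7 * 9^3.5
9^3.5 = 2187.0
S = 7 * 2187.0
= 15309.00


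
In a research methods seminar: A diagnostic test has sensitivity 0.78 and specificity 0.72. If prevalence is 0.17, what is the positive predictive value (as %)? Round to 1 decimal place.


PPV = (sens * prev) / (sens * prev + (1-spec) * (1-prev))
Numerator = 0.78 * 0.17 = 0.1326
P(positive and no disease) = (1 - spec) * (1 - prev) = (1 - 0.72) * (1 - 0.17) = 0.2324
Denominator = 0.1326 + 0.2324 = 0.365
PPV = 0.1326 / 0.365 = 0.363288
As percentage = 36.3


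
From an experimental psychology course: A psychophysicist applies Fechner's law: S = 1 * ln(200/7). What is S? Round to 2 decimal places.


S = 1 * ln(200/7)
I/I0 = 28.571429
ln(28.571429) = 3.3524
S = 1 * 3.3524
= 3.35


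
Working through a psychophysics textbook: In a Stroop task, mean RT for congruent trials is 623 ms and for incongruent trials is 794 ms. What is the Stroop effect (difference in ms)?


Stroop effect = RT(incongruent) - RT(congruent)
= 794 - 623
= 171 ms


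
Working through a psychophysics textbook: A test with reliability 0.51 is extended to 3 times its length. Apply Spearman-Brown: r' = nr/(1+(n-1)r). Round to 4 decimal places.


r_new = n*r / (1 + (n-1)*r)
Numerator = 3 * 0.51 = 1.53
Denominator = 1 + 2 * 0.51 = 2.02
r_new = 1.53 / 2.02
= 0.7574


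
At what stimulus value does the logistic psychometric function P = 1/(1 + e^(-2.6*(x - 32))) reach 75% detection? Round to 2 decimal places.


At P = 0.75: 0.75 = 1/(1 + e^(-k*(x-x0)))
Solving: e^(-k*(x-x0)) = 1/3
x = x0 + ln(3)/k
ln(3) = 1.0986
x = 32 + 1.0986/2.6
= 32 + 0.4225
= 32.42


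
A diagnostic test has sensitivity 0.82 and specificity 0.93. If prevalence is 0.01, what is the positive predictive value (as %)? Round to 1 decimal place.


PPV = (sens * prev) / (sens * prev + (1-spec) * (1-prev))
Numerator = 0.82 * 0.01 = 0.0082
P(positive and no disease) = (1 - spec) * (1 - prev) = (1 - 0.93) * (1 - 0.01) = 0.0693
Denominator = 0.0082 + 0.0693 = 0.0775
PPV = 0.0082 / 0.0775 = 0.105806
As percentage = 10.6


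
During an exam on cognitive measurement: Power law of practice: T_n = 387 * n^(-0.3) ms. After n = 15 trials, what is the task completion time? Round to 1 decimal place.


T_n = 387 * 15^(-0.3)
15^(-0.3) = 0.443785
T_n = 387 * 0.443785
= 171.7 ms


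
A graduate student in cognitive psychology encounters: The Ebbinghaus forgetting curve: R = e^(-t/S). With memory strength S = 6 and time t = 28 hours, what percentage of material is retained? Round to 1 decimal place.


R = e^(-t/S)
-t/S = -28/6 = -4.666667
R = e^(-4.666667) = 0.009404
Percentage = 0.009404 * 100
= 0.9


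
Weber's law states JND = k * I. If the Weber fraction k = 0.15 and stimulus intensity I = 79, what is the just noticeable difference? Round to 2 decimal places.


JND = k * I
JND = 0.15 * 79
= 11.85


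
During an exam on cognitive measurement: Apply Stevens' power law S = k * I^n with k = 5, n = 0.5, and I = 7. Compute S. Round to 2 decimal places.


S = 5 * 7^0.5
7^0.5 = 2.6458
S = 5 * 2.6458
= 13.23


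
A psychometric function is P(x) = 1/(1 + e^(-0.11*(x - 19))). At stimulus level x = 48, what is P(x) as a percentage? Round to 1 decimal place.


P(x) = 1/(1 + e^(-0.11*(48 - 19)))
Exponent = -0.11 * 29 = -3.19
e^(-3.19) = 0.041172
P = 1/(1 + 0.041172) = 0.960456
Percentage = 96.0


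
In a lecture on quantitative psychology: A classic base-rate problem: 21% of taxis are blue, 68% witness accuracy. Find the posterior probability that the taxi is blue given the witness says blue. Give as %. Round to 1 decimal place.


P(blue | says blue) = P(says blue | blue)*P(blue) / [P(says blue | blue)*P(blue) + P(says blue | not blue)*P(not blue)]
Numerator = 0.68 * 0.21 = 0.1428
False identification = 0.32 * 0.79 = 0.2528
P = 0.1428 / (0.1428 + 0.2528)
= 0.1428 / 0.3956
As percentage = 36.1


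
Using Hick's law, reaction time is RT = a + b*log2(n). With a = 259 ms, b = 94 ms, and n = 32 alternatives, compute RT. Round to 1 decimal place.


RT = 259 + 94 * log2(32)
log2(32) = 5.0
RT = 259 + 94 * 5.0
= 259 + 470.0
= 729.0 ms


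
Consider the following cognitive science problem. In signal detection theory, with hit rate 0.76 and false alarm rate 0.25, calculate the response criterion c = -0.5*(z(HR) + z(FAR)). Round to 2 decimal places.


c = -0.5 * (z(HR) + z(FAR))
z(0.76) = 0.7063
z(0.25) = -0.6745
c = -0.5 * (0.7063 + -0.6745)
= -0.5 * 0.0318
= -0.02


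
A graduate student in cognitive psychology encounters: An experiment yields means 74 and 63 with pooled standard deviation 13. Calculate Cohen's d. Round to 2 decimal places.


Cohen's d = (M1 - M2) / S_pooled
= (74 - 63) / 13
= 11 / 13
= 0.85


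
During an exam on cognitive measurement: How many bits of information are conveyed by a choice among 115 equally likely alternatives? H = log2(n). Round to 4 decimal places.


H = log2(n)
H = log2(115)
= 6.8455


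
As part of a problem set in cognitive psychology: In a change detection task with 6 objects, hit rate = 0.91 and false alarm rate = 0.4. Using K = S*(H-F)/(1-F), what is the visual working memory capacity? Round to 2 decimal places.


K = S * (H - F) / (1 - F)
H - F = 0.51
1 - F = 0.6
K = 6 * 0.51 / 0.6
= 5.10


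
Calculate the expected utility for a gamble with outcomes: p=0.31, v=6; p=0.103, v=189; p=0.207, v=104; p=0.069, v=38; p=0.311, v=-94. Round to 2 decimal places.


EU = sum(p_i * v_i)
0.31 * 6 = 1.86
0.103 * 189 = 19.467
0.207 * 104 = 21.528
0.069 * 38 = 2.622
0.311 * -94 = -29.234
EU = 1.86 + 19.467 + 21.528 + 2.622 + -29.234
= 16.24


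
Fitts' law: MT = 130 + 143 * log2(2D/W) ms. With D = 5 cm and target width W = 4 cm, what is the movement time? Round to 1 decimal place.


MT = 130 + 143 * log2(2*5/4)
2D/W = 2.5
log2(2.5) = 1.3219
MT = 130 + 143 * 1.3219
= 319.0 ms


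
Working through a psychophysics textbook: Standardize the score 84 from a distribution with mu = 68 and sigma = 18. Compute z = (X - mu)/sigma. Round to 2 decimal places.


z = (X - mu) / sigma
= (84 - 68) / 18
= 16 / 18
= 0.89


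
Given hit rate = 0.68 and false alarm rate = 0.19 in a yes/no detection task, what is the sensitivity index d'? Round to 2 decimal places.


d' = z(HR) - z(FAR)
z(0.68) = 0.4677
z(0.19) = -0.8779
d' = 0.4677 - -0.8779
= 1.35


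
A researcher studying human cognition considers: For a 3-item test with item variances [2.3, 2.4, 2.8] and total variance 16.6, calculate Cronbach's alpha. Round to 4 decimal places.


alpha = (k/(k-1)) * (1 - sum(s_i^2)/s_total^2)
sum(item variances) = 7.5
k/(k-1) = 3/2 = 1.5
1 - 7.5/16.6 = 1 - 0.451807 = 0.548193
alpha = 1.5 * 0.548193
= 0.8223


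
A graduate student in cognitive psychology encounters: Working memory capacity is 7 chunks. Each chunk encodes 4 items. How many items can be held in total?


Total items = chunks * items_per_chunk
= 7 * 4
= 28


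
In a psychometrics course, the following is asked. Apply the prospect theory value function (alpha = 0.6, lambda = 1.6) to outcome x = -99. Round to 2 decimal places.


Since x = -99 < 0, use v(x) = -lambda*(-x)^alpha
(-x) = 99
99^0.6 = 15.7536
v(-99) = -1.6 * 15.7536
= -25.21


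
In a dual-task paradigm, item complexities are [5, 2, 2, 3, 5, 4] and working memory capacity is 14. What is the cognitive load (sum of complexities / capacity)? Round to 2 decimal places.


Total complexity = 5 + 2 + 2 + 3 + 5 + 4 = 21
Load = total / capacity = 21 / 14
= 1.50


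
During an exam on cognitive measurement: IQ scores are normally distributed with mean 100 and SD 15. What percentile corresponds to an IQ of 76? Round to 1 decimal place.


z = (IQ - mean) / SD
z = (76 - 100) / 15 = -1.6
Percentile = Phi(-1.6) * 100
Phi(-1.6) = 0.054799
= 5.5


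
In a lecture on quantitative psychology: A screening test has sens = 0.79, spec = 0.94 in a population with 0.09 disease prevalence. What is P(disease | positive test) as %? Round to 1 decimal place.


PPV = (sens * prev) / (sens * prev + (1-spec) * (1-prev))
Numerator = 0.79 * 0.09 = 0.0711
P(positive and no disease) = (1 - spec) * (1 - prev) = (1 - 0.94) * (1 - 0.09) = 0.0546
Denominator = 0.0711 + 0.0546 = 0.1257
PPV = 0.0711 / 0.1257 = 0.565632
As percentage = 56.6


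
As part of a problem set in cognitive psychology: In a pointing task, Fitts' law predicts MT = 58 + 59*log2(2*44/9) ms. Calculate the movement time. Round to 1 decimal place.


MT = 58 + 59 * log2(2*44/9)
2D/W = 9.777778
log2(9.777778) = 3.2895
MT = 58 + 59 * 3.2895
= 252.1 ms


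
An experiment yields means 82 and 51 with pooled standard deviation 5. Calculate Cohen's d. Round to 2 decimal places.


Cohen's d = (M1 - M2) / S_pooled
= (82 - 51) / 5
= 31 / 5
= 6.20


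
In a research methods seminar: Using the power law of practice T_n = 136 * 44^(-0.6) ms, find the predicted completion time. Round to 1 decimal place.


T_n = 136 * 44^(-0.6)
44^(-0.6) = 0.103259
T_n = 136 * 0.103259
= 14.0 ms


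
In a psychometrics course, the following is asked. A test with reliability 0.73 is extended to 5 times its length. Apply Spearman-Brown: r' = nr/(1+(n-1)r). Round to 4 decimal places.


r_new = n*r / (1 + (n-1)*r)
Numerator = 5 * 0.73 = 3.65
Denominator = 1 + 4 * 0.73 = 3.92
r_new = 3.65 / 3.92
= 0.9311


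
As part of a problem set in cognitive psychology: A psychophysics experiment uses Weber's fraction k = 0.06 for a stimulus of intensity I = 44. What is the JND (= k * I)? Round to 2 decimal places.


JND = k * I
JND = 0.06 * 44
= 2.64


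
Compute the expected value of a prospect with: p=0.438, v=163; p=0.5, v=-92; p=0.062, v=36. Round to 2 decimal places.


EU = sum(p_i * v_i)
0.438 * 163 = 71.394
0.5 * -92 = -46.0
0.062 * 36 = 2.232
EU = 71.394 + -46.0 + 2.232
= 27.63


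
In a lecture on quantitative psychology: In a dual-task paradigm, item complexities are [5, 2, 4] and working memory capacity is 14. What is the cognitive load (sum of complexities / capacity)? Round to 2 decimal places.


Total complexity = 5 + 2 + 4 = 11
Load = total / capacity = 11 / 14
= 0.79


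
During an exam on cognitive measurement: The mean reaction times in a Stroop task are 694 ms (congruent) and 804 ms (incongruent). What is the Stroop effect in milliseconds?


Stroop effect = RT(incongruent) - RT(congruent)
= 804 - 694
= 110 ms


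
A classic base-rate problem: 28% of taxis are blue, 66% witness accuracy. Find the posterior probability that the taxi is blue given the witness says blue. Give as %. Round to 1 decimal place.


P(blue | says blue) = P(says blue | blue)*P(blue) / [P(says blue | blue)*P(blue) + P(says blue | not blue)*P(not blue)]
Numerator = 0.66 * 0.28 = 0.1848
False identification = 0.34 * 0.72 = 0.2448
P = 0.1848 / (0.1848 + 0.2448)
= 0.1848 / 0.4296
As percentage = 43.0


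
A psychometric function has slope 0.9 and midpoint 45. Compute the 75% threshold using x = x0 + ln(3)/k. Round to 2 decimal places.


At P = 0.75: 0.75 = 1/(1 + e^(-k*(x-x0)))
Solving: e^(-k*(x-x0)) = 1/3
x = x0 + ln(3)/k
ln(3) = 1.0986
x = 45 + 1.0986/0.9
= 45 + 1.2207
= 46.22


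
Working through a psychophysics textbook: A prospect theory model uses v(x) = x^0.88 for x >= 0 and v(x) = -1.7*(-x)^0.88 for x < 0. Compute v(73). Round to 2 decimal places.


Since x = 73 >= 0, use v(x) = x^0.88
73^0.88 = 43.6239
v(73) = 43.62


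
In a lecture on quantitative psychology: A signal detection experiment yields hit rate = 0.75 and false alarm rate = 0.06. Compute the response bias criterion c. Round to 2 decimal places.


c = -0.5 * (z(HR) + z(FAR))
z(0.75) = 0.6745
z(0.06) = -1.5548
c = -0.5 * (0.6745 + -1.5548)
= -0.5 * -0.8803
= 0.44


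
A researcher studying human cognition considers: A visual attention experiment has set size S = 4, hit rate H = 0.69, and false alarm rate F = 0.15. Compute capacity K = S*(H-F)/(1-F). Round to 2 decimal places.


K = S * (H - F) / (1 - F)
H - F = 0.54
1 - F = 0.85
K = 4 * 0.54 / 0.85
= 2.54
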